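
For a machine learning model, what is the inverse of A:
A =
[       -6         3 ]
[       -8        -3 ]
det(A) = 42
A⁻¹ =
[    -1/14     -1/14 ]
[     4/21      -1/7 ]

For a 2×2 matrix A = [[a, b], [c, d]] with det(A) ≠ 0, A⁻¹ = (1/det(A)) * [[d, -b], [-c, a]].
det(A) = (-6)*(-3) - (3)*(-8) = 18 + 24 = 42.
A⁻¹ = (1/42) * [[-3, -3], [8, -6]].
Dividing each entry by 42 and reducing:
A⁻¹ =
[    -1/14     -1/14 ]
[     4/21      -1/7 ]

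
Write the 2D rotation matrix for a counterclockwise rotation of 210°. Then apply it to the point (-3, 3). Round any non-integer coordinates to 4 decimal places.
R = [[-√3/2, 1/2], [-1/2, -√3/2]]; R·(-3, 3) = (4.0981, -1.0981)

Rotation matrix formula: R(θ) = [[cos θ, -sin θ], [sin θ, cos θ]]
For θ = 210°:
cos(210°) = -√3/2
sin(210°) = -1/2
R = [[-√3/2, 1/2], [-1/2, -√3/2]]
Apply to (-3, 3): [-√3/2·-3 + (1/2)·3, -1/2·-3 + -√3/2·3] = (4.0981, -1.0981)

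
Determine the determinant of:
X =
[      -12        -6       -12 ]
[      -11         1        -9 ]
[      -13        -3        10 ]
det(X) = -1710

Expand along row 0 (cofactor expansion): det(X) = a*(e*i - f*h) - b*(d*i - f*g) + c*(d*h - e*g), where the 3×3 is [[a, b, c], [d, e, f], [g, h, i]].
Minor M_00 = (1)*(10) - (-9)*(-3) = 10 - 27 = -17.
Minor M_01 = (-11)*(10) - (-9)*(-13) = -110 - 117 = -227.
Minor M_02 = (-11)*(-3) - (1)*(-13) = 33 + 13 = 46.
det(X) = (-12)*(-17) - (-6)*(-227) + (-12)*(46) = 204 - 1362 - 552 = -1710.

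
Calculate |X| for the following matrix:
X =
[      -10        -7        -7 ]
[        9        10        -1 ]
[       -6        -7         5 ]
det(X) = -136

Expand along row 0 (cofactor expansion): det(X) = a*(e*i - f*h) - b*(d*i - f*g) + c*(d*h - e*g), where the 3×3 is [[a, b, c], [d, e, f], [g, h, i]].
Minor M_00 = (10)*(5) - (-1)*(-7) = 50 - 7 = 43.
Minor M_01 = (9)*(5) - (-1)*(-6) = 45 - 6 = 39.
Minor M_02 = (9)*(-7) - (10)*(-6) = -63 + 60 = -3.
det(X) = (-10)*(43) - (-7)*(39) + (-7)*(-3) = -430 + 273 + 21 = -136.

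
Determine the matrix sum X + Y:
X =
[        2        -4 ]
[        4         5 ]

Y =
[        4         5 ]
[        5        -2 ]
X + Y =
[        6         1 ]
[        9         3 ]

Matrix addition is elementwise: (X+Y)[i][j] = X[i][j] + Y[i][j].
  (X+Y)[0][0] = (2) + (4) = 6
  (X+Y)[0][1] = (-4) + (5) = 1
  (X+Y)[1][0] = (4) + (5) = 9
  (X+Y)[1][1] = (5) + (-2) = 3
X + Y =
[        6         1 ]
[        9         3 ]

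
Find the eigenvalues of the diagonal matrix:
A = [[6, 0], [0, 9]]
λ₁ = 6, λ₂ = 9

The characteristic polynomial of A is det(A - λI) = (6 - λ)(9 - λ) = 0.
The roots are λ = 6 and λ = 9, so the eigenvalues are the diagonal entries.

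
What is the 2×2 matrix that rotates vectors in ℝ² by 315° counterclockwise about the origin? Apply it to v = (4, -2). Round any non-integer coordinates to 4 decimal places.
R = [[√2/2, √2/2], [-√2/2, √2/2]]; R·v = (1.4142, -4.2426)

A counterclockwise rotation by angle θ in ℝ² has matrix R(θ) = [[cos θ, -sin θ], [sin θ, cos θ]].
For θ = 315°: cos θ = √2/2, sin θ = -√2/2.
R(315°) = [[√2/2, √2/2], [-√2/2, √2/2]].
R·v = [√2/2·4 + (√2/2)·-2, -√2/2·4 + √2/2·-2] = (1.4142, -4.2426).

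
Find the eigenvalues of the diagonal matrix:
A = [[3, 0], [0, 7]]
λ₁ = 3, λ₂ = 7

The characteristic polynomial of A is det(A - λI) = (3 - λ)(7 - λ) = 0.
The roots are λ = 3 and λ = 7, so the eigenvalues are the diagonal entries.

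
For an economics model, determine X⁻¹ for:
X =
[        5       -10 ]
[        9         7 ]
det(X) = 125
X⁻¹ =
[    7/125      2/25 ]
[   -9/125      1/25 ]

For a 2×2 matrix X = [[a, b], [c, d]] with det(X) ≠ 0, X⁻¹ = (1/det(X)) * [[d, -b], [-c, a]].
det(X) = (5)*(7) - (-10)*(9) = 35 + 90 = 125.
X⁻¹ = (1/125) * [[7, 10], [-9, 5]].
Dividing each entry by 125 and reducing:
X⁻¹ =
[    7/125      2/25 ]
[   -9/125      1/25 ]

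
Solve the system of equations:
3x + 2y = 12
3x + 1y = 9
x = 2, y = 3

Use elimination (row reduction):
Equation 1: 3x + 2y = 12.
Equation 2: 3x + 1y = 9.
Multiply Eq1 by 3 and Eq2 by 3: 9x + 6y = 36;  9x + 3y = 27.
Subtract: (-3)y = -9, so y = 3.
Back-substitute into Eq1: 3x + 2*(3) = 12, so x = 2.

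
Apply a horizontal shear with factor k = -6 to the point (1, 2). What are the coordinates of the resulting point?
(-11, 2)

Shear matrix for horizontal shear with factor k = -6:
[[1, -6], [0, 1]]
Result: (1, 2) → (-11, 2)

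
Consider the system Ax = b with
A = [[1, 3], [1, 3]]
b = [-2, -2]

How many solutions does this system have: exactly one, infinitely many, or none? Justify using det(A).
Infinitely many solutions

det(A) = (1)*(3) - (3)*(1) = 0, so A is singular (column 2 is 3 times column 1).
b = [-2, -2] = -2 * column 1 of A, so b lies in the column space of A.
A singular matrix whose right-hand side is in its column space gives a 1-parameter family of solutions — infinitely many.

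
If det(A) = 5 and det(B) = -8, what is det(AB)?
-40

Use the multiplicative property of determinants: det(AB) = det(A)*det(B).
det(AB) = (5)*(-8) = -40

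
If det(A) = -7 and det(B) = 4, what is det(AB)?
-28

Use the multiplicative property of determinants: det(AB) = det(A)*det(B).
det(AB) = (-7)*(4) = -28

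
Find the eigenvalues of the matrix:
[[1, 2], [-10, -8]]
λ = -4 and λ = -3

Characteristic equation: det(A - λI) = 0
λ² - (trace)λ + (det) = 0
λ² - (-7)λ + (12) = 0
λ² + 7λ + 12 = 0
Solving: λ = -4, -3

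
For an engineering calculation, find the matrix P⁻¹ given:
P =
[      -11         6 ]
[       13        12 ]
det(P) = -210
P⁻¹ =
[    -2/35      1/35 ]
[   13/210    11/210 ]

For a 2×2 matrix P = [[a, b], [c, d]] with det(P) ≠ 0, P⁻¹ = (1/det(P)) * [[d, -b], [-c, a]].
det(P) = (-11)*(12) - (6)*(13) = -132 - 78 = -210.
P⁻¹ = (1/-210) * [[12, -6], [-13, -11]].
Dividing each entry by -210 and reducing:
P⁻¹ =
[    -2/35      1/35 ]
[   13/210    11/210 ]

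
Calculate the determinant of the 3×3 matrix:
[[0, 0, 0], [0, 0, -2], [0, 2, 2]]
0

Expansion along first row:
det = 0·det([[0,-2],[2,2]]) - 0·det([[0,-2],[0,2]]) + 0·det([[0,0],[0,2]])
    = 0·(0·2 - -2·2) - 0·(0·2 - -2·0) + 0·(0·2 - 0·0)
    = 0·4 - 0·0 + 0·0
    = 0 + 0 + 0 = 0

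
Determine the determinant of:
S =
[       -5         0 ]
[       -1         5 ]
det(S) = -25

For a 2×2 matrix [[a, b], [c, d]], det = a*d - b*c.
det(S) = (-5)*(5) - (0)*(-1) = -25 - 0 = -25.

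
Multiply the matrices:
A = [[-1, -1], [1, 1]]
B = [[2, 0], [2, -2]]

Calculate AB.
[[-4, 2], [4, -2]]

Each entry (i,j) of AB = sum over k of A[i][k]*B[k][j].
(AB)[0][0] = (-1)*(2) + (-1)*(2) = -4
(AB)[0][1] = (-1)*(0) + (-1)*(-2) = 2
(AB)[1][0] = (1)*(2) + (1)*(2) = 4
(AB)[1][1] = (1)*(0) + (1)*(-2) = -2
AB = [[-4, 2], [4, -2]]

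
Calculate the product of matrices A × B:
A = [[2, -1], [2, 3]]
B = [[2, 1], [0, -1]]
[[4, 3], [4, -1]]

Matrix multiplication:
C[0][0] = 2×2 + -1×0 = 4
C[0][1] = 2×1 + -1×-1 = 3
C[1][0] = 2×2 + 3×0 = 4
C[1][1] = 2×1 + 3×-1 = -1
Result: [[4, 3], [4, -1]]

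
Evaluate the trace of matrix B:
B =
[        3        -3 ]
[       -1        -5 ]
tr(B) = 3 - 5 = -2

The trace of a square matrix is the sum of its diagonal entries.
Diagonal entries of B: B[0][0] = 3, B[1][1] = -5.
tr(B) = 3 - 5 = -2.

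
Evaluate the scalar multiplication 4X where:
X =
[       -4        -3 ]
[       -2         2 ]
4X =
[      -16       -12 ]
[       -8         8 ]

Scalar multiplication is elementwise: (4X)[i][j] = 4 * X[i][j].
  (4X)[0][0] = 4 * (-4) = -16
  (4X)[0][1] = 4 * (-3) = -12
  (4X)[1][0] = 4 * (-2) = -8
  (4X)[1][1] = 4 * (2) = 8
4X =
[      -16       -12 ]
[       -8         8 ]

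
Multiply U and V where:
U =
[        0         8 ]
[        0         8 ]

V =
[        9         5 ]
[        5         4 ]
UV =
[       40        32 ]
[       40        32 ]

Matrix multiplication: (UV)[i][j] = sum over k of U[i][k] * V[k][j].
  (UV)[0][0] = (0)*(9) + (8)*(5) = 40
  (UV)[0][1] = (0)*(5) + (8)*(4) = 32
  (UV)[1][0] = (0)*(9) + (8)*(5) = 40
  (UV)[1][1] = (0)*(5) + (8)*(4) = 32
UV =
[       40        32 ]
[       40        32 ]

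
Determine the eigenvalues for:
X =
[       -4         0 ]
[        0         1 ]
λ = -4, 1

Solve det(X - λI) = 0. For a 2×2 matrix the characteristic equation is λ² - (trace)λ + det = 0.
trace(X) = a + d = -4 + 1 = -3.
det(X) = a*d - b*c = (-4)*(1) - (0)*(0) = -4 - 0 = -4.
Characteristic equation: λ² - (-3)λ + (-4) = 0.
Discriminant = (-3)² - 4*(-4) = 9 + 16 = 25.
λ = (-3 ± √25) / 2 = (-3 ± 5) / 2 = -4, 1.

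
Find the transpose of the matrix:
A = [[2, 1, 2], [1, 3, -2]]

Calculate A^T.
[[2, 1], [1, 3], [2, -2]]

The transpose sends entry (i,j) to (j,i); rows become columns.
Row 0 of A: [2, 1, 2] -> column 0 of A^T.
Row 1 of A: [1, 3, -2] -> column 1 of A^T.
A^T = [[2, 1], [1, 3], [2, -2]]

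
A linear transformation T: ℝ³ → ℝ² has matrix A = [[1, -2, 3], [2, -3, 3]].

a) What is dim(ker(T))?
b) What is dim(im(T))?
dim(ker) = 1, dim(im) = 2

The two rows are not scalar multiples of one another (no single k satisfies row 2 = k × row 1), so they are linearly independent.
Thus rank(A) = 2.
dim(im(T)) = rank(A) = 2.
By the rank-nullity theorem applied to T: ℝ³ → ℝ², rank(A) + nullity(A) = 3 (the domain dimension), so dim(ker(T)) = 3 - 2 = 1.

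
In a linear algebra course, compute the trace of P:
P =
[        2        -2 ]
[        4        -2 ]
tr(P) = 2 - 2 = 0

The trace of a square matrix is the sum of its diagonal entries.
Diagonal entries of P: P[0][0] = 2, P[1][1] = -2.
tr(P) = 2 - 2 = 0.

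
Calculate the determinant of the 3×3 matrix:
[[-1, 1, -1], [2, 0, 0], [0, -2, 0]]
4

Expansion along first row:
det = -1·det([[0,0],[-2,0]]) - 1·det([[2,0],[0,0]]) + -1·det([[2,0],[0,-2]])
    = -1·(0·0 - 0·-2) - 1·(2·0 - 0·0) + -1·(2·-2 - 0·0)
    = -1·0 - 1·0 + -1·-4
    = 0 + 0 + 4 = 4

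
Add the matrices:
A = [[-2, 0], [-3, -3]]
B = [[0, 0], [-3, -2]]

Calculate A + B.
[[-2, 0], [-6, -5]]

Add corresponding elements:
(-2)+(0)=-2
(0)+(0)=0
(-3)+(-3)=-6
(-3)+(-2)=-5
A + B = [[-2, 0], [-6, -5]]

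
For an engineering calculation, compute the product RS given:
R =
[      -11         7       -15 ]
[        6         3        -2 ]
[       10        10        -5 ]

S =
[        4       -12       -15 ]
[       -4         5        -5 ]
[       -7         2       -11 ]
RS =
[       33       137       295 ]
[       26       -61       -83 ]
[       35       -80      -145 ]

Matrix multiplication: (RS)[i][j] = sum over k of R[i][k] * S[k][j].
  (RS)[0][0] = (-11)*(4) + (7)*(-4) + (-15)*(-7) = 33
  (RS)[0][1] = (-11)*(-12) + (7)*(5) + (-15)*(2) = 137
  (RS)[0][2] = (-11)*(-15) + (7)*(-5) + (-15)*(-11) = 295
  (RS)[1][0] = (6)*(4) + (3)*(-4) + (-2)*(-7) = 26
  (RS)[1][1] = (6)*(-12) + (3)*(5) + (-2)*(2) = -61
  (RS)[1][2] = (6)*(-15) + (3)*(-5) + (-2)*(-11) = -83
  (RS)[2][0] = (10)*(4) + (10)*(-4) + (-5)*(-7) = 35
  (RS)[2][1] = (10)*(-12) + (10)*(5) + (-5)*(2) = -80
  (RS)[2][2] = (10)*(-15) + (10)*(-5) + (-5)*(-11) = -145
RS =
[       33       137       295 ]
[       26       -61       -83 ]
[       35       -80      -145 ]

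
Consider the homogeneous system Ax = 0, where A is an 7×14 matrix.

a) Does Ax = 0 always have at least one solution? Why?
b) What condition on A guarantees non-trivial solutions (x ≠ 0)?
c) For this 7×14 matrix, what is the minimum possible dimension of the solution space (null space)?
a) Yes, x = 0 is always a solution. b) When A has linearly dependent columns (rank < n). c) Minimum nullity = 7.

a) x = 0 satisfies A·0 = 0, so the zero vector is always a solution.
b) Non-trivial solutions exist iff the columns of A are linearly dependent, equivalently rank(A) < n (the number of columns).
c) By rank-nullity, rank(A) + nullity(A) = n = 14. Since A has only 7 rows, rank(A) ≤ 7, so nullity(A) ≥ 14 - 7 = 7.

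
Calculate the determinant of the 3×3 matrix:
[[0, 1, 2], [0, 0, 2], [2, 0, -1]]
4

Expansion along first row:
det = 0·det([[0,2],[0,-1]]) - 1·det([[0,2],[2,-1]]) + 2·det([[0,0],[2,0]])
    = 0·(0·-1 - 2·0) - 1·(0·-1 - 2·2) + 2·(0·0 - 0·2)
    = 0·0 - 1·-4 + 2·0
    = 0 + 4 + 0 = 4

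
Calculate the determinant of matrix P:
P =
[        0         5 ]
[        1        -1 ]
det(P) = -5

For a 2×2 matrix [[a, b], [c, d]], det = a*d - b*c.
det(P) = (0)*(-1) - (5)*(1) = 0 - 5 = -5.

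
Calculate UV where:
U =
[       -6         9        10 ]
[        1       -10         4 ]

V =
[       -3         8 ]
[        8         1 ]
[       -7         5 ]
UV =
[       20        11 ]
[     -111        18 ]

Matrix multiplication: (UV)[i][j] = sum over k of U[i][k] * V[k][j].
  (UV)[0][0] = (-6)*(-3) + (9)*(8) + (10)*(-7) = 20
  (UV)[0][1] = (-6)*(8) + (9)*(1) + (10)*(5) = 11
  (UV)[1][0] = (1)*(-3) + (-10)*(8) + (4)*(-7) = -111
  (UV)[1][1] = (1)*(8) + (-10)*(1) + (4)*(5) = 18
UV =
[       20        11 ]
[     -111        18 ]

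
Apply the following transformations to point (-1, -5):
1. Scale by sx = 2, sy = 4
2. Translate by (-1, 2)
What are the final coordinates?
(-3, -18)

Step 1: Scale (-1, -5) by (sx, sy) = (2, 4) → (-2, -20)
Step 2: Translate by (-1, 2) → (-3, -18)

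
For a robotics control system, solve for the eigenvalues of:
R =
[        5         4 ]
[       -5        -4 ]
λ = 0, 1

Solve det(R - λI) = 0. For a 2×2 matrix the characteristic equation is λ² - (trace)λ + det = 0.
trace(R) = a + d = 5 - 4 = 1.
det(R) = a*d - b*c = (5)*(-4) - (4)*(-5) = -20 + 20 = 0.
Characteristic equation: λ² - (1)λ + (0) = 0.
Discriminant = (1)² - 4*(0) = 1 - 0 = 1.
λ = (1 ± √1) / 2 = (1 ± 1) / 2 = 0, 1.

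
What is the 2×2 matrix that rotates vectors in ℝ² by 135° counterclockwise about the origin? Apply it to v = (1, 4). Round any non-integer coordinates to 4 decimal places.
R = [[-√2/2, -√2/2], [√2/2, -√2/2]]; R·v = (-3.5355, -2.1213)

A counterclockwise rotation by angle θ in ℝ² has matrix R(θ) = [[cos θ, -sin θ], [sin θ, cos θ]].
For θ = 135°: cos θ = -√2/2, sin θ = √2/2.
R(135°) = [[-√2/2, -√2/2], [√2/2, -√2/2]].
R·v = [-√2/2·1 + (-√2/2)·4, √2/2·1 + -√2/2·4] = (-3.5355, -2.1213).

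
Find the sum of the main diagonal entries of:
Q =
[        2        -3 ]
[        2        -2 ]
tr(Q) = 2 - 2 = 0

The trace of a square matrix is the sum of its diagonal entries.
Diagonal entries of Q: Q[0][0] = 2, Q[1][1] = -2.
tr(Q) = 2 - 2 = 0.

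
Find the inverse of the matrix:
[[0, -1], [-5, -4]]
[[4/5, -1/5], [-1, 0]]

For [[a,b],[c,d]], inverse = (1/det)·[[d,-b],[-c,a]]
det = 0·-4 - -1·-5 = -5
Inverse = (1/-5)·[[-4, 1], [5, 0]]
        = [[4/5, -1/5], [-1, 0]]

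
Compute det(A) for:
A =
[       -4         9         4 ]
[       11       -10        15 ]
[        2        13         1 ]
det(A) = 1643

Expand along row 0 (cofactor expansion): det(A) = a*(e*i - f*h) - b*(d*i - f*g) + c*(d*h - e*g), where the 3×3 is [[a, b, c], [d, e, f], [g, h, i]].
Minor M_00 = (-10)*(1) - (15)*(13) = -10 - 195 = -205.
Minor M_01 = (11)*(1) - (15)*(2) = 11 - 30 = -19.
Minor M_02 = (11)*(13) - (-10)*(2) = 143 + 20 = 163.
det(A) = (-4)*(-205) - (9)*(-19) + (4)*(163) = 820 + 171 + 652 = 1643.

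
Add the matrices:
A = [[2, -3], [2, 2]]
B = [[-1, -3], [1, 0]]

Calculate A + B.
[[1, -6], [3, 2]]

Add corresponding elements:
(2)+(-1)=1
(-3)+(-3)=-6
(2)+(1)=3
(2)+(0)=2
A + B = [[1, -6], [3, 2]]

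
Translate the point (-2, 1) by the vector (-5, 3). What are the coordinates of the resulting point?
(-7, 4)

Translation by (-5, 3):
x' = -2 + -5 = -7
y' = 1 + 3 = 4
Homogeneous matrix: [[1, 0, -5], [0, 1, 3], [0, 0, 1]]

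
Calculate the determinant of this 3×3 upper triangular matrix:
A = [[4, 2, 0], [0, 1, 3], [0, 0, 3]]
12

The determinant of a triangular matrix is the product of its diagonal entries (the off-diagonal entries above the diagonal do not affect it).
det(A) = (4) * (1) * (3) = 12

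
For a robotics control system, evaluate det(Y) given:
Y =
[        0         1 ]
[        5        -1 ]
det(Y) = -5

For a 2×2 matrix [[a, b], [c, d]], det = a*d - b*c.
det(Y) = (0)*(-1) - (1)*(5) = 0 - 5 = -5.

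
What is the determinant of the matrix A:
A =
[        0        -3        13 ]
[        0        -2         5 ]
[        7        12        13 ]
det(A) = 77

Expand along row 0 (cofactor expansion): det(A) = a*(e*i - f*h) - b*(d*i - f*g) + c*(d*h - e*g), where the 3×3 is [[a, b, c], [d, e, f], [g, h, i]].
Minor M_00 = (-2)*(13) - (5)*(12) = -26 - 60 = -86.
Minor M_01 = (0)*(13) - (5)*(7) = 0 - 35 = -35.
Minor M_02 = (0)*(12) - (-2)*(7) = 0 + 14 = 14.
det(A) = (0)*(-86) - (-3)*(-35) + (13)*(14) = 0 - 105 + 182 = 77.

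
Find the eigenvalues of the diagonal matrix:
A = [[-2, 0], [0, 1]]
λ₁ = -2, λ₂ = 1

The characteristic polynomial of A is det(A - λI) = (-2 - λ)(1 - λ) = 0.
The roots are λ = -2 and λ = 1, so the eigenvalues are the diagonal entries.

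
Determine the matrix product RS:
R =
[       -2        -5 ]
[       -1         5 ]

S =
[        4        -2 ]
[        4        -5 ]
RS =
[      -28        29 ]
[       16       -23 ]

Matrix multiplication: (RS)[i][j] = sum over k of R[i][k] * S[k][j].
  (RS)[0][0] = (-2)*(4) + (-5)*(4) = -28
  (RS)[0][1] = (-2)*(-2) + (-5)*(-5) = 29
  (RS)[1][0] = (-1)*(4) + (5)*(4) = 16
  (RS)[1][1] = (-1)*(-2) + (5)*(-5) = -23
RS =
[      -28        29 ]
[       16       -23 ]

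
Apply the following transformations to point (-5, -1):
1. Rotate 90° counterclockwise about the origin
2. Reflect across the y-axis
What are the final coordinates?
(-1, -5)

Step 1: Rotate 90° → (1, -5)
Step 2: Reflect across the y-axis → (-1, -5)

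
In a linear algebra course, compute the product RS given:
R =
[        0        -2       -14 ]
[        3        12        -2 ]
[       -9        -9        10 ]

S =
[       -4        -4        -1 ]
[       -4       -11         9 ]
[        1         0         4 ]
RS =
[       -6        22       -74 ]
[      -62      -144        97 ]
[       82       135       -32 ]

Matrix multiplication: (RS)[i][j] = sum over k of R[i][k] * S[k][j].
  (RS)[0][0] = (0)*(-4) + (-2)*(-4) + (-14)*(1) = -6
  (RS)[0][1] = (0)*(-4) + (-2)*(-11) + (-14)*(0) = 22
  (RS)[0][2] = (0)*(-1) + (-2)*(9) + (-14)*(4) = -74
  (RS)[1][0] = (3)*(-4) + (12)*(-4) + (-2)*(1) = -62
  (RS)[1][1] = (3)*(-4) + (12)*(-11) + (-2)*(0) = -144
  (RS)[1][2] = (3)*(-1) + (12)*(9) + (-2)*(4) = 97
  (RS)[2][0] = (-9)*(-4) + (-9)*(-4) + (10)*(1) = 82
  (RS)[2][1] = (-9)*(-4) + (-9)*(-11) + (10)*(0) = 135
  (RS)[2][2] = (-9)*(-1) + (-9)*(9) + (10)*(4) = -32
RS =
[       -6        22       -74 ]
[      -62      -144        97 ]
[       82       135       -32 ]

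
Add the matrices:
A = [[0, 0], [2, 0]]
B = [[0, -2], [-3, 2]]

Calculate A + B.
[[0, -2], [-1, 2]]

Add corresponding elements:
(0)+(0)=0
(0)+(-2)=-2
(2)+(-3)=-1
(0)+(2)=2
A + B = [[0, -2], [-1, 2]]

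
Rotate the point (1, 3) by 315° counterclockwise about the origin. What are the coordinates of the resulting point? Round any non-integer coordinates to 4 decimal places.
(2.8284, 1.4142)

Rotation matrix R(θ) = [[cos θ, -sin θ], [sin θ, cos θ]]; for θ = 315°:
R = [[√2/2, √2/2], [-√2/2, √2/2]]
Result: R × [1, 3]ᵀ = [√2/2·1 + (√2/2)·3, -√2/2·1 + (√2/2)·3]ᵀ = (2.8284, 1.4142)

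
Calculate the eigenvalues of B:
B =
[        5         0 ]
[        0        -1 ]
λ = -1, 5

Solve det(B - λI) = 0. For a 2×2 matrix the characteristic equation is λ² - (trace)λ + det = 0.
trace(B) = a + d = 5 - 1 = 4.
det(B) = a*d - b*c = (5)*(-1) - (0)*(0) = -5 - 0 = -5.
Characteristic equation: λ² - (4)λ + (-5) = 0.
Discriminant = (4)² - 4*(-5) = 16 + 20 = 36.
λ = (4 ± √36) / 2 = (4 ± 6) / 2 = -1, 5.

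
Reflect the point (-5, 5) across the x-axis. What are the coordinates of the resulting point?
(-5, -5)

Reflection across x-axis: (-5, 5) → (-5, -5)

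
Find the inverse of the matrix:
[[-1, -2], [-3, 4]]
[[-2/5, -1/5], [-3/10, 1/10]]

For [[a,b],[c,d]], inverse = (1/det)·[[d,-b],[-c,a]]
det = -1·4 - -2·-3 = -10
Inverse = (1/-10)·[[4, 2], [3, -1]]
        = [[-2/5, -1/5], [-3/10, 1/10]]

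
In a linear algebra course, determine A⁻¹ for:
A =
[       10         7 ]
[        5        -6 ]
det(A) = -95
A⁻¹ =
[     6/95      7/95 ]
[     1/19     -2/19 ]

For a 2×2 matrix A = [[a, b], [c, d]] with det(A) ≠ 0, A⁻¹ = (1/det(A)) * [[d, -b], [-c, a]].
det(A) = (10)*(-6) - (7)*(5) = -60 - 35 = -95.
A⁻¹ = (1/-95) * [[-6, -7], [-5, 10]].
Dividing each entry by -95 and reducing:
A⁻¹ =
[     6/95      7/95 ]
[     1/19     -2/19 ]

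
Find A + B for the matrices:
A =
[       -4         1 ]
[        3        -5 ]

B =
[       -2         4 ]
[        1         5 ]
A + B =
[       -6         5 ]
[        4         0 ]

Matrix addition is elementwise: (A+B)[i][j] = A[i][j] + B[i][j].
  (A+B)[0][0] = (-4) + (-2) = -6
  (A+B)[0][1] = (1) + (4) = 5
  (A+B)[1][0] = (3) + (1) = 4
  (A+B)[1][1] = (-5) + (5) = 0
A + B =
[       -6         5 ]
[        4         0 ]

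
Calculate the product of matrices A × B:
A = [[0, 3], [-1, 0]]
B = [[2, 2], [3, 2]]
[[9, 6], [-2, -2]]

Matrix multiplication:
C[0][0] = 0×2 + 3×3 = 9
C[0][1] = 0×2 + 3×2 = 6
C[1][0] = -1×2 + 0×3 = -2
C[1][1] = -1×2 + 0×2 = -2
Result: [[9, 6], [-2, -2]]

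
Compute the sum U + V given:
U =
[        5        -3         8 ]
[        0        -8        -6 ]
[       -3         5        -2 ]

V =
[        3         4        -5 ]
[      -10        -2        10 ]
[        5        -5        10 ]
U + V =
[        8         1         3 ]
[      -10       -10         4 ]
[        2         0         8 ]

Matrix addition is elementwise: (U+V)[i][j] = U[i][j] + V[i][j].
  (U+V)[0][0] = (5) + (3) = 8
  (U+V)[0][1] = (-3) + (4) = 1
  (U+V)[0][2] = (8) + (-5) = 3
  (U+V)[1][0] = (0) + (-10) = -10
  (U+V)[1][1] = (-8) + (-2) = -10
  (U+V)[1][2] = (-6) + (10) = 4
  (U+V)[2][0] = (-3) + (5) = 2
  (U+V)[2][1] = (5) + (-5) = 0
  (U+V)[2][2] = (-2) + (10) = 8
U + V =
[        8         1         3 ]
[      -10       -10         4 ]
[        2         0         8 ]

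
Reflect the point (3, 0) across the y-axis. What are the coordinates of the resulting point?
(-3, 0)

Reflection across y-axis: (3, 0) → (-3, 0)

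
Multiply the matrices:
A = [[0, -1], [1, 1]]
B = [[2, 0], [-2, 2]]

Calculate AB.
[[2, -2], [0, 2]]

Each entry (i,j) of AB = sum over k of A[i][k]*B[k][j].
(AB)[0][0] = (0)*(2) + (-1)*(-2) = 2
(AB)[0][1] = (0)*(0) + (-1)*(2) = -2
(AB)[1][0] = (1)*(2) + (1)*(-2) = 0
(AB)[1][1] = (1)*(0) + (1)*(2) = 2
AB = [[2, -2], [0, 2]]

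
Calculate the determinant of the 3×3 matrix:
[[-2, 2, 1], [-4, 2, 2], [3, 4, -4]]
-10

Expansion along first row:
det = -2·det([[2,2],[4,-4]]) - 2·det([[-4,2],[3,-4]]) + 1·det([[-4,2],[3,4]])
    = -2·(2·-4 - 2·4) - 2·(-4·-4 - 2·3) + 1·(-4·4 - 2·3)
    = -2·-16 - 2·10 + 1·-22
    = 32 + -20 + -22 = -10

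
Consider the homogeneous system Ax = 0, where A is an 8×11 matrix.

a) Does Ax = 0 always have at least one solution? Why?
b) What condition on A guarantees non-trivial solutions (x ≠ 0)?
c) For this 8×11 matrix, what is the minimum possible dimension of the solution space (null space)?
a) Yes, x = 0 is always a solution. b) When A has linearly dependent columns (rank < n). c) Minimum nullity = 3.

a) x = 0 satisfies A·0 = 0, so the zero vector is always a solution.
b) Non-trivial solutions exist iff the columns of A are linearly dependent, equivalently rank(A) < n (the number of columns).
c) By rank-nullity, rank(A) + nullity(A) = n = 11. Since A has only 8 rows, rank(A) ≤ 8, so nullity(A) ≥ 11 - 8 = 3.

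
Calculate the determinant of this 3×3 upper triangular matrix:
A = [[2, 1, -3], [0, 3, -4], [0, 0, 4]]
24

The determinant of a triangular matrix is the product of its diagonal entries (the off-diagonal entries above the diagonal do not affect it).
det(A) = (2) * (3) * (4) = 24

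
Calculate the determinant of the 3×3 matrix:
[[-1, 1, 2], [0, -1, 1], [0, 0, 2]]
2

Expansion along first row:
det = -1·det([[-1,1],[0,2]]) - 1·det([[0,1],[0,2]]) + 2·det([[0,-1],[0,0]])
    = -1·(-1·2 - 1·0) - 1·(0·2 - 1·0) + 2·(0·0 - -1·0)
    = -1·-2 - 1·0 + 2·0
    = 2 + 0 + 0 = 2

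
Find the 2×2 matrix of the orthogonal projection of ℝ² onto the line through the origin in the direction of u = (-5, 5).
[[1/2, -1/2], [-1/2, 1/2]]

The orthogonal projection onto the line spanned by a nonzero vector u = (a, b) has matrix P = (u uᵀ) / (uᵀ u) = (1/(a² + b²)) · [[a², ab], [ab, b²]].
Here u = (-5, 5), so a² + b² = 25 + 25 = 50.
P = (1/50) · [[25, -25], [-25, 25]] = [[1/2, -1/2], [-1/2, 1/2]].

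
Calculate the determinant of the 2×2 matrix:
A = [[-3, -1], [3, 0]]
3

For A = [[a, b], [c, d]], det(A) = a*d - b*c.
det(A) = (-3)*(0) - (-1)*(3) = 0 - -3 = 3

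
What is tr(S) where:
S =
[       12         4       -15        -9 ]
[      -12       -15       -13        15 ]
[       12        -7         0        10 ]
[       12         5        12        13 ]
tr(S) = 12 - 15 + 0 + 13 = 10

The trace of a square matrix is the sum of its diagonal entries.
Diagonal entries of S: S[0][0] = 12, S[1][1] = -15, S[2][2] = 0, S[3][3] = 13.
tr(S) = 12 - 15 + 0 + 13 = 10.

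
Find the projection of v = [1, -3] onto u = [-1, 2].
[7/5, -14/5]

The projection of v onto u is proj_u(v) = ((v·u) / (u·u)) · u.
v·u = (1)*(-1) + (-3)*(2) = -7.
u·u = (-1)*(-1) + (2)*(2) = 5.
coefficient = -7 / 5 = -7/5.
proj_u(v) = -7/5 · [-1, 2] = [7/5, -14/5].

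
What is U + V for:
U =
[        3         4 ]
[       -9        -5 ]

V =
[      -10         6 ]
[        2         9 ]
U + V =
[       -7        10 ]
[       -7         4 ]

Matrix addition is elementwise: (U+V)[i][j] = U[i][j] + V[i][j].
  (U+V)[0][0] = (3) + (-10) = -7
  (U+V)[0][1] = (4) + (6) = 10
  (U+V)[1][0] = (-9) + (2) = -7
  (U+V)[1][1] = (-5) + (9) = 4
U + V =
[       -7        10 ]
[       -7         4 ]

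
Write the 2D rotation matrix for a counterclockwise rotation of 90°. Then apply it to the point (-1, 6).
R = [[0, -1], [1, 0]]; R·(-1, 6) = (-6, -1)

Rotation matrix formula: R(θ) = [[cos θ, -sin θ], [sin θ, cos θ]]
For θ = 90°:
cos(90°) = 0
sin(90°) = 1
R = [[0, -1], [1, 0]]
Apply to (-1, 6): [0·-1 + (-1)·6, 1·-1 + 0·6] = (-6, -1)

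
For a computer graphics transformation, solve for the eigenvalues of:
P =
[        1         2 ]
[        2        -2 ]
λ = -3, 2

Solve det(P - λI) = 0. For a 2×2 matrix the characteristic equation is λ² - (trace)λ + det = 0.
trace(P) = a + d = 1 - 2 = -1.
det(P) = a*d - b*c = (1)*(-2) - (2)*(2) = -2 - 4 = -6.
Characteristic equation: λ² - (-1)λ + (-6) = 0.
Discriminant = (-1)² - 4*(-6) = 1 + 24 = 25.
λ = (-1 ± √25) / 2 = (-1 ± 5) / 2 = -3, 2.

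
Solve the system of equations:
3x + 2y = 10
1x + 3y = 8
x = 2, y = 2

Use elimination (row reduction):
Equation 1: 3x + 2y = 10.
Equation 2: 1x + 3y = 8.
Multiply Eq1 by 1 and Eq2 by 3: 3x + 2y = 10;  3x + 9y = 24.
Subtract: (7)y = 14, so y = 2.
Back-substitute into Eq1: 3x + 2*(2) = 10, so x = 2.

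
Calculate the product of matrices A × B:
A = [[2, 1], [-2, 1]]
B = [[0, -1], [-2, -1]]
[[-2, -3], [-2, 1]]

Matrix multiplication:
C[0][0] = 2×0 + 1×-2 = -2
C[0][1] = 2×-1 + 1×-1 = -3
C[1][0] = -2×0 + 1×-2 = -2
C[1][1] = -2×-1 + 1×-1 = 1
Result: [[-2, -3], [-2, 1]]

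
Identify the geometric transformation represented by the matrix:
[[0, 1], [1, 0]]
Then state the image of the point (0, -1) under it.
reflection across the line y = x; image of (0, -1) is (-1, 0)

This is a symmetric orthogonal matrix with determinant -1, which characterizes a reflection in ℝ².
The matrix [[0, 1], [1, 0]] represents: reflection across the line y = x.
Applying it to (0, -1): [0·0 + 1·-1, 1·0 + 0·-1] = (-1, 0).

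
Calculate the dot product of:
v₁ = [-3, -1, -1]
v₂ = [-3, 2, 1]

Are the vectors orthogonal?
6, No

The dot product is the sum of products of corresponding components.
v₁·v₂ = (-3)*(-3) + (-1)*(2) + (-1)*(1) = 9 - 2 - 1 = 6.
Two vectors are orthogonal iff their dot product is 0; here the dot product is 6, so the vectors are not orthogonal.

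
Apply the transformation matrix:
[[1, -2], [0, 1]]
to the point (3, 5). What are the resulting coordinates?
(-7, 5)

Matrix multiplication:
[[1, -2], [0, 1]] × [3, 5]ᵀ
= [1×3 + -2×5, 0×3 + 1×5]ᵀ
= [-7.0000, 5.0000]ᵀ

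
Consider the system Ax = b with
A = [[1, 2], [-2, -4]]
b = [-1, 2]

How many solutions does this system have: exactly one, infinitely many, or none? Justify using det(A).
Infinitely many solutions

det(A) = (1)*(-4) - (2)*(-2) = 0, so A is singular (column 2 is 2 times column 1).
b = [-1, 2] = -1 * column 1 of A, so b lies in the column space of A.
A singular matrix whose right-hand side is in its column space gives a 1-parameter family of solutions — infinitely many.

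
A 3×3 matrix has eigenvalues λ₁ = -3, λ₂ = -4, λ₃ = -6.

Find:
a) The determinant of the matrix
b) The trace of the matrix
det = -72, trace = -13

Two standard eigenvalue identities:
- det(A) equals the product of the eigenvalues (counted with multiplicity).
- trace(A) equals the sum of the eigenvalues.
det(A) = (-3)*(-4)*(-6) = -72.
trace(A) = -3 - 4 - 6 = -13.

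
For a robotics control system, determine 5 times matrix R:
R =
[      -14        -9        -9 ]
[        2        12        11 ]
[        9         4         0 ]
5R =
[      -70       -45       -45 ]
[       10        60        55 ]
[       45        20         0 ]

Scalar multiplication is elementwise: (5R)[i][j] = 5 * R[i][j].
  (5R)[0][0] = 5 * (-14) = -70
  (5R)[0][1] = 5 * (-9) = -45
  (5R)[0][2] = 5 * (-9) = -45
  (5R)[1][0] = 5 * (2) = 10
  (5R)[1][1] = 5 * (12) = 60
  (5R)[1][2] = 5 * (11) = 55
  (5R)[2][0] = 5 * (9) = 45
  (5R)[2][1] = 5 * (4) = 20
  (5R)[2][2] = 5 * (0) = 0
5R =
[      -70       -45       -45 ]
[       10        60        55 ]
[       45        20         0 ]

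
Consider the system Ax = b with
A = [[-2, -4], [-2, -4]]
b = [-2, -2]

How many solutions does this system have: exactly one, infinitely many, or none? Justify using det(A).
Infinitely many solutions

det(A) = (-2)*(-4) - (-4)*(-2) = 0, so A is singular (column 2 is 2 times column 1).
b = [-2, -2] = 1 * column 1 of A, so b lies in the column space of A.
A singular matrix whose right-hand side is in its column space gives a 1-parameter family of solutions — infinitely many.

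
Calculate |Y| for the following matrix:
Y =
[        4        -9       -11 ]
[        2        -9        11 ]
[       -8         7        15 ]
det(Y) = 852

Expand along row 0 (cofactor expansion): det(Y) = a*(e*i - f*h) - b*(d*i - f*g) + c*(d*h - e*g), where the 3×3 is [[a, b, c], [d, e, f], [g, h, i]].
Minor M_00 = (-9)*(15) - (11)*(7) = -135 - 77 = -212.
Minor M_01 = (2)*(15) - (11)*(-8) = 30 + 88 = 118.
Minor M_02 = (2)*(7) - (-9)*(-8) = 14 - 72 = -58.
det(Y) = (4)*(-212) - (-9)*(118) + (-11)*(-58) = -848 + 1062 + 638 = 852.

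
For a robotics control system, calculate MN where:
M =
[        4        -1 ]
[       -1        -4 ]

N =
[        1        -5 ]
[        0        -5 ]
MN =
[        4       -15 ]
[       -1        25 ]

Matrix multiplication: (MN)[i][j] = sum over k of M[i][k] * N[k][j].
  (MN)[0][0] = (4)*(1) + (-1)*(0) = 4
  (MN)[0][1] = (4)*(-5) + (-1)*(-5) = -15
  (MN)[1][0] = (-1)*(1) + (-4)*(0) = -1
  (MN)[1][1] = (-1)*(-5) + (-4)*(-5) = 25
MN =
[        4       -15 ]
[       -1        25 ]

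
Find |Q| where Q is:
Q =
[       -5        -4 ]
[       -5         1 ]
det(Q) = -25

For a 2×2 matrix [[a, b], [c, d]], det = a*d - b*c.
det(Q) = (-5)*(1) - (-4)*(-5) = -5 - 20 = -25.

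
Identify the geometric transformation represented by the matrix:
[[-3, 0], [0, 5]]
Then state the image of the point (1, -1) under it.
non-uniform scaling by (-3, 5); image of (1, -1) is (-3, -5)

This is diagonal with distinct entries, so it scales the x-axis by -3 and the y-axis by 5.
The matrix [[-3, 0], [0, 5]] represents: non-uniform scaling by (-3, 5).
Applying it to (1, -1): [-3·1 + 0·-1, 0·1 + 5·-1] = (-3, -5).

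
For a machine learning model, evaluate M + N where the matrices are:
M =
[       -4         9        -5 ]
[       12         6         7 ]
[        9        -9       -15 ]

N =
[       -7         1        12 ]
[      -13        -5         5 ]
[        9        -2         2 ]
M + N =
[      -11        10         7 ]
[       -1         1        12 ]
[       18       -11       -13 ]

Matrix addition is elementwise: (M+N)[i][j] = M[i][j] + N[i][j].
  (M+N)[0][0] = (-4) + (-7) = -11
  (M+N)[0][1] = (9) + (1) = 10
  (M+N)[0][2] = (-5) + (12) = 7
  (M+N)[1][0] = (12) + (-13) = -1
  (M+N)[1][1] = (6) + (-5) = 1
  (M+N)[1][2] = (7) + (5) = 12
  (M+N)[2][0] = (9) + (9) = 18
  (M+N)[2][1] = (-9) + (-2) = -11
  (M+N)[2][2] = (-15) + (2) = -13
M + N =
[      -11        10         7 ]
[       -1         1        12 ]
[       18       -11       -13 ]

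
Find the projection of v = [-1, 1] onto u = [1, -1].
[-1, 1]

The projection of v onto u is proj_u(v) = ((v·u) / (u·u)) · u.
v·u = (-1)*(1) + (1)*(-1) = -2.
u·u = (1)*(1) + (-1)*(-1) = 2.
coefficient = -2 / 2 = -1.
proj_u(v) = -1 · [1, -1] = [-1, 1].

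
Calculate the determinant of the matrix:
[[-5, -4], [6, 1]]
19

For a 2×2 matrix [[a, b], [c, d]], det = ad - bc
det = (-5)(1) - (-4)(6) = -5 - -24 = 19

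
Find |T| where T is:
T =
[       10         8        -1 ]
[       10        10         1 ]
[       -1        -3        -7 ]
det(T) = -98

Expand along row 0 (cofactor expansion): det(T) = a*(e*i - f*h) - b*(d*i - f*g) + c*(d*h - e*g), where the 3×3 is [[a, b, c], [d, e, f], [g, h, i]].
Minor M_00 = (10)*(-7) - (1)*(-3) = -70 + 3 = -67.
Minor M_01 = (10)*(-7) - (1)*(-1) = -70 + 1 = -69.
Minor M_02 = (10)*(-3) - (10)*(-1) = -30 + 10 = -20.
det(T) = (10)*(-67) - (8)*(-69) + (-1)*(-20) = -670 + 552 + 20 = -98.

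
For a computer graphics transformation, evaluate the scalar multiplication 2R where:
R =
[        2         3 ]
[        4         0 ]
2R =
[        4         6 ]
[        8         0 ]

Scalar multiplication is elementwise: (2R)[i][j] = 2 * R[i][j].
  (2R)[0][0] = 2 * (2) = 4
  (2R)[0][1] = 2 * (3) = 6
  (2R)[1][0] = 2 * (4) = 8
  (2R)[1][1] = 2 * (0) = 0
2R =
[        4         6 ]
[        8         0 ]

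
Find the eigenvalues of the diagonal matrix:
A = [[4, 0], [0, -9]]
λ₁ = 4, λ₂ = -9

The characteristic polynomial of A is det(A - λI) = (4 - λ)(-9 - λ) = 0.
The roots are λ = 4 and λ = -9, so the eigenvalues are the diagonal entries.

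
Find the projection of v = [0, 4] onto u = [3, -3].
[-2, 2]

The projection of v onto u is proj_u(v) = ((v·u) / (u·u)) · u.
v·u = (0)*(3) + (4)*(-3) = -12.
u·u = (3)*(3) + (-3)*(-3) = 18.
coefficient = -12 / 18 = -2/3.
proj_u(v) = -2/3 · [3, -3] = [-2, 2].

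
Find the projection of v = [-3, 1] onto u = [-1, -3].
[0, 0]

The projection of v onto u is proj_u(v) = ((v·u) / (u·u)) · u.
v·u = (-3)*(-1) + (1)*(-3) = 0.
u·u = (-1)*(-1) + (-3)*(-3) = 10.
coefficient = 0 / 10 = 0.
proj_u(v) = 0 · [-1, -3] = [0, 0].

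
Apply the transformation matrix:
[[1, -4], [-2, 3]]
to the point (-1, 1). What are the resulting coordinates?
(-5, 5)

Matrix multiplication:
[[1, -4], [-2, 3]] × [-1, 1]ᵀ
= [1×-1 + -4×1, -2×-1 + 3×1]ᵀ
= [-5.0000, 5.0000]ᵀ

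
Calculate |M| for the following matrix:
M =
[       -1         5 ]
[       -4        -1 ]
det(M) = 21

For a 2×2 matrix [[a, b], [c, d]], det = a*d - b*c.
det(M) = (-1)*(-1) - (5)*(-4) = 1 + 20 = 21.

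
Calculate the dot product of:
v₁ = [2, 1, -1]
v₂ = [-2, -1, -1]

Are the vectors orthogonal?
-4, No

The dot product is the sum of products of corresponding components.
v₁·v₂ = (2)*(-2) + (1)*(-1) + (-1)*(-1) = -4 - 1 + 1 = -4.
Two vectors are orthogonal iff their dot product is 0; here the dot product is -4, so the vectors are not orthogonal.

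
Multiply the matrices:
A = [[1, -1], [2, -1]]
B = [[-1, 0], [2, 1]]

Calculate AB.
[[-3, -1], [-4, -1]]

Each entry (i,j) of AB = sum over k of A[i][k]*B[k][j].
(AB)[0][0] = (1)*(-1) + (-1)*(2) = -3
(AB)[0][1] = (1)*(0) + (-1)*(1) = -1
(AB)[1][0] = (2)*(-1) + (-1)*(2) = -4
(AB)[1][1] = (2)*(0) + (-1)*(1) = -1
AB = [[-3, -1], [-4, -1]]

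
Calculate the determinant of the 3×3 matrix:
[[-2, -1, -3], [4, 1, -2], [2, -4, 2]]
78

Expansion along first row:
det = -2·det([[1,-2],[-4,2]]) - -1·det([[4,-2],[2,2]]) + -3·det([[4,1],[2,-4]])
    = -2·(1·2 - -2·-4) - -1·(4·2 - -2·2) + -3·(4·-4 - 1·2)
    = -2·-6 - -1·12 + -3·-18
    = 12 + 12 + 54 = 78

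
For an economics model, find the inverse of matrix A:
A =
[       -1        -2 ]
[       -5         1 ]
det(A) = -11
A⁻¹ =
[    -1/11     -2/11 ]
[    -5/11      1/11 ]

For a 2×2 matrix A = [[a, b], [c, d]] with det(A) ≠ 0, A⁻¹ = (1/det(A)) * [[d, -b], [-c, a]].
det(A) = (-1)*(1) - (-2)*(-5) = -1 - 10 = -11.
A⁻¹ = (1/-11) * [[1, 2], [5, -1]].
Dividing each entry by -11 and reducing:
A⁻¹ =
[    -1/11     -2/11 ]
[    -5/11      1/11 ]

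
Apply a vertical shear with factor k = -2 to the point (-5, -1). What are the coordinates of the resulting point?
(-5, 9)

Shear matrix for vertical shear with factor k = -2:
[[1, 0], [-2, 1]]
Result: (-5, -1) → (-5, 9)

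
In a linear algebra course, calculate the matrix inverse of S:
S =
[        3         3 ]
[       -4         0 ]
det(S) = 12
S⁻¹ =
[        0      -1/4 ]
[      1/3       1/4 ]

For a 2×2 matrix S = [[a, b], [c, d]] with det(S) ≠ 0, S⁻¹ = (1/det(S)) * [[d, -b], [-c, a]].
det(S) = (3)*(0) - (3)*(-4) = 0 + 12 = 12.
S⁻¹ = (1/12) * [[0, -3], [4, 3]].
Dividing each entry by 12 and reducing:
S⁻¹ =
[        0      -1/4 ]
[      1/3       1/4 ]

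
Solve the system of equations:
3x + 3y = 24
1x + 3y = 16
x = 4, y = 4

Use elimination (row reduction):
Equation 1: 3x + 3y = 24.
Equation 2: 1x + 3y = 16.
Multiply Eq1 by 1 and Eq2 by 3: 3x + 3y = 24;  3x + 9y = 48.
Subtract: (6)y = 24, so y = 4.
Back-substitute into Eq1: 3x + 3*(4) = 24, so x = 4.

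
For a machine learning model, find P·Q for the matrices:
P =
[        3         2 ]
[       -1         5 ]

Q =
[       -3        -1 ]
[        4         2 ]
PQ =
[       -1         1 ]
[       23        11 ]

Matrix multiplication: (PQ)[i][j] = sum over k of P[i][k] * Q[k][j].
  (PQ)[0][0] = (3)*(-3) + (2)*(4) = -1
  (PQ)[0][1] = (3)*(-1) + (2)*(2) = 1
  (PQ)[1][0] = (-1)*(-3) + (5)*(4) = 23
  (PQ)[1][1] = (-1)*(-1) + (5)*(2) = 11
PQ =
[       -1         1 ]
[       23        11 ]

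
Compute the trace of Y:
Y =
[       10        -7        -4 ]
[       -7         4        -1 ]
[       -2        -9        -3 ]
tr(Y) = 10 + 4 - 3 = 11

The trace of a square matrix is the sum of its diagonal entries.
Diagonal entries of Y: Y[0][0] = 10, Y[1][1] = 4, Y[2][2] = -3.
tr(Y) = 10 + 4 - 3 = 11.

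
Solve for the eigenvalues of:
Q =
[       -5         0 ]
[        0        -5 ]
λ = -5, -5

Solve det(Q - λI) = 0. For a 2×2 matrix the characteristic equation is λ² - (trace)λ + det = 0.
trace(Q) = a + d = -5 - 5 = -10.
det(Q) = a*d - b*c = (-5)*(-5) - (0)*(0) = 25 - 0 = 25.
Characteristic equation: λ² - (-10)λ + (25) = 0.
Discriminant = (-10)² - 4*(25) = 100 - 100 = 0.
λ = (-10 ± √0) / 2 = (-10 ± 0) / 2 = -5, -5.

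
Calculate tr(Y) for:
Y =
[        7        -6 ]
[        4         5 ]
tr(Y) = 7 + 5 = 12

The trace of a square matrix is the sum of its diagonal entries.
Diagonal entries of Y: Y[0][0] = 7, Y[1][1] = 5.
tr(Y) = 7 + 5 = 12.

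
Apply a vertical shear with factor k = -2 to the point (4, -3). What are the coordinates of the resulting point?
(4, -11)

Shear matrix for vertical shear with factor k = -2:
[[1, 0], [-2, 1]]
Result: (4, -3) → (4, -11)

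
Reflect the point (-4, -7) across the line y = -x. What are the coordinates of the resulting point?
(7, 4)

Reflection across line y = -x: (-4, -7) → (7, 4)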